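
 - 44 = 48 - 92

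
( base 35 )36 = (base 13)87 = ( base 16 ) 6F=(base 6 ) 303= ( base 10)111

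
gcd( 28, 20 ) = 4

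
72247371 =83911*861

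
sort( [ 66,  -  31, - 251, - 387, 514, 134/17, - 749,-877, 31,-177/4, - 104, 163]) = [-877,-749,-387, - 251,-104, - 177/4,-31, 134/17, 31, 66, 163,514]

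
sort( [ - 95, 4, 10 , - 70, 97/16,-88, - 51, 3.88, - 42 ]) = [ - 95, - 88,-70,  -  51, - 42, 3.88, 4,97/16, 10]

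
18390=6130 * 3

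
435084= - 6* ( - 72514) 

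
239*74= 17686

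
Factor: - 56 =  - 2^3*7^1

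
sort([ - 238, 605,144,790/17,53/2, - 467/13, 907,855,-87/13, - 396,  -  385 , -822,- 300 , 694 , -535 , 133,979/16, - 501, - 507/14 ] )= [-822, - 535, - 501, - 396, - 385 , - 300, - 238, - 507/14, - 467/13,- 87/13,53/2, 790/17,979/16, 133,144, 605,694,855,  907 ]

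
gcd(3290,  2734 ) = 2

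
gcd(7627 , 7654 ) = 1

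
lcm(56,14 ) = 56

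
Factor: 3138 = 2^1*3^1*523^1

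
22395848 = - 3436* ( - 6518 )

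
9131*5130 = 46842030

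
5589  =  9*621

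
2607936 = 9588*272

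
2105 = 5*421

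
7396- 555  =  6841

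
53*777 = 41181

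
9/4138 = 9/4138=0.00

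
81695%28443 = 24809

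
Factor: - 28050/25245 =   -  10/9 = - 2^1*3^( - 2)* 5^1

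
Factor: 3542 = 2^1*7^1*11^1 * 23^1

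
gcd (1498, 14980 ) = 1498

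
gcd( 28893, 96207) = 3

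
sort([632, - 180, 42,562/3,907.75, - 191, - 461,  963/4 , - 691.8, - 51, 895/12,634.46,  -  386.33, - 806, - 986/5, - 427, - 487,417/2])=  [-806 , - 691.8,-487, - 461, - 427, -386.33, - 986/5, - 191, - 180, - 51,42,895/12,562/3,417/2,963/4, 632,634.46, 907.75]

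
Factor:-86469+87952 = 1483=1483^1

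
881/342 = 881/342 = 2.58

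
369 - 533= - 164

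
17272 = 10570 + 6702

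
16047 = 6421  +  9626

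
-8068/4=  - 2017 =- 2017.00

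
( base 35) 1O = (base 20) 2j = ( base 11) 54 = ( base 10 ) 59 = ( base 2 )111011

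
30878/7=30878/7=4411.14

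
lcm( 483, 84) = 1932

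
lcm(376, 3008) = 3008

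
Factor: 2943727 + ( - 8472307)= - 5528580 = -  2^2*3^1*5^1* 92143^1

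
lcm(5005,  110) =10010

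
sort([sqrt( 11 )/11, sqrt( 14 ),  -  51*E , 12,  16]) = [ - 51*E, sqrt( 11 )/11,sqrt( 14 ),12,16]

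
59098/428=29549/214 = 138.08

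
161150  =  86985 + 74165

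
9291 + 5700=14991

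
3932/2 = 1966 = 1966.00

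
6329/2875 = 2 + 579/2875 =2.20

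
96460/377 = 7420/29= 255.86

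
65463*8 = 523704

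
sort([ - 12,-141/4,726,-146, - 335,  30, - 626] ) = [-626, - 335,-146, - 141/4 , - 12,30, 726]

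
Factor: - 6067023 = -3^1*19^1*163^1*653^1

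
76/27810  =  38/13905= 0.00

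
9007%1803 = 1795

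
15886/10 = 7943/5 = 1588.60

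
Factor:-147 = - 3^1*7^2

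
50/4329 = 50/4329 = 0.01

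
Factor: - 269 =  - 269^1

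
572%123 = 80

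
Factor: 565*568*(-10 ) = - 2^4*5^2 * 71^1*113^1  =  -3209200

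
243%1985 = 243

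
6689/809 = 8 + 217/809 = 8.27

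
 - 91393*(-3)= 274179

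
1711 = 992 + 719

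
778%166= 114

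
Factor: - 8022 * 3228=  -2^3* 3^2*7^1*191^1 * 269^1  =  - 25895016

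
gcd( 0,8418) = 8418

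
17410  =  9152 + 8258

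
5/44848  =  5/44848= 0.00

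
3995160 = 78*51220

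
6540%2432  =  1676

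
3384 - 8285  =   - 4901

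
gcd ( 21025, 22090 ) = 5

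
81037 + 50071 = 131108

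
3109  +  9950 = 13059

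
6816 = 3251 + 3565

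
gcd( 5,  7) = 1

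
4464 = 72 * 62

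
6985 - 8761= - 1776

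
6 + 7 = 13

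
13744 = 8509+5235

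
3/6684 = 1/2228 = 0.00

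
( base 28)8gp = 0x1a59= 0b1101001011001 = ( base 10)6745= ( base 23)ch6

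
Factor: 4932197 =1699^1*2903^1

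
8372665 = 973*8605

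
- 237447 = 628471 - 865918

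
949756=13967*68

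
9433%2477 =2002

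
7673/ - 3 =- 2558 + 1/3  =  - 2557.67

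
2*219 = 438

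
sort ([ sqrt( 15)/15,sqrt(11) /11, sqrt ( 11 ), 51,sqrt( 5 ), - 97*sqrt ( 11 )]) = [ - 97*sqrt( 11),sqrt( 15 ) /15,sqrt( 11 )/11,sqrt( 5 )  ,  sqrt ( 11 ),51]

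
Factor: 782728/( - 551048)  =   - 68881^( - 1)*  97841^1= - 97841/68881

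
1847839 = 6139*301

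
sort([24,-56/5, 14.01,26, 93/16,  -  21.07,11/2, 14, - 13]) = [ - 21.07 , - 13, - 56/5, 11/2, 93/16,  14,14.01,24, 26 ]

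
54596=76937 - 22341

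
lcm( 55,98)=5390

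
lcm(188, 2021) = 8084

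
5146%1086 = 802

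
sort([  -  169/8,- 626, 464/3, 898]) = [-626, - 169/8, 464/3,898 ] 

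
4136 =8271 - 4135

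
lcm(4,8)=8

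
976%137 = 17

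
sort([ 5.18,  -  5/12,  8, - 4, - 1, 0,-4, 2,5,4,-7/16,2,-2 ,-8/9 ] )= [ - 4 ,-4, - 2, - 1, - 8/9,-7/16, - 5/12,  0,2, 2,4,5,5.18,8]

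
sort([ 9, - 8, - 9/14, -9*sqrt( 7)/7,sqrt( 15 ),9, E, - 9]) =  [ - 9, - 8,-9*sqrt( 7 ) /7, - 9/14,E,sqrt(15), 9, 9]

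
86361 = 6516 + 79845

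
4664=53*88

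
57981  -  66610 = - 8629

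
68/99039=68/99039 = 0.00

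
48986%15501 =2483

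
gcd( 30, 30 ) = 30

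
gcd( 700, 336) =28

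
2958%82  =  6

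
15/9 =5/3 = 1.67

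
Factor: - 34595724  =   - 2^2*3^1*29^1*89^1*1117^1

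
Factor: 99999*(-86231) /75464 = -2^(-3 )*3^2*41^1*53^1*271^1 *1627^1*9433^( - 1) = - 8623013769/75464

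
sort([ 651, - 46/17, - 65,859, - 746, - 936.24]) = [ - 936.24, - 746, - 65, - 46/17,651,  859 ] 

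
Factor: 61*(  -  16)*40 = -39040 = - 2^7 * 5^1*61^1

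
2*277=554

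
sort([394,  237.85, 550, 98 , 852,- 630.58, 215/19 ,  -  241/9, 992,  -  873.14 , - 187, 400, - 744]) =[ - 873.14 , - 744, - 630.58, - 187 , - 241/9,  215/19, 98 , 237.85,  394,400 , 550, 852,  992]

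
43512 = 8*5439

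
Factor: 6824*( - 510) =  - 2^4*3^1 * 5^1 * 17^1 * 853^1 = - 3480240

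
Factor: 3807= 3^4*47^1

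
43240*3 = 129720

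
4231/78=54 + 19/78  =  54.24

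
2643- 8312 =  - 5669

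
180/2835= 4/63 = 0.06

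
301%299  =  2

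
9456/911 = 10+346/911 = 10.38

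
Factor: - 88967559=- 3^1*43^1 * 283^1 * 2437^1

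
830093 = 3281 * 253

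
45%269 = 45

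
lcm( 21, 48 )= 336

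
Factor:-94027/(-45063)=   3^( - 3)*17^1*1669^(-1)* 5531^1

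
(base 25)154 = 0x2f2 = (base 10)754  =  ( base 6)3254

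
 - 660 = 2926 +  - 3586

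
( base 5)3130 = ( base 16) 19F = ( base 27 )FA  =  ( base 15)1ca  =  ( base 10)415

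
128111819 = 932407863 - 804296044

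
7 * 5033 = 35231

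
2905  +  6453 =9358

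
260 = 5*52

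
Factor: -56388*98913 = -5577506244= -2^2*3^2*37^1 *127^1*32971^1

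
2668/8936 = 667/2234 = 0.30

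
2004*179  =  358716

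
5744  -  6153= - 409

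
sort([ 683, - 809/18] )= [ - 809/18, 683] 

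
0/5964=0 = 0.00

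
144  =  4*36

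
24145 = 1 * 24145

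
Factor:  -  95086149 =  - 3^1*  2719^1 * 11657^1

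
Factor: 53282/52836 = 26641/26418 = 2^(  -  1 ) * 3^(-1)*7^( - 1 )*17^ ( - 1)*37^(  -  1 ) * 26641^1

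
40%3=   1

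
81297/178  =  456 + 129/178  =  456.72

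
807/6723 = 269/2241 = 0.12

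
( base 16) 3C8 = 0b1111001000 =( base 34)sg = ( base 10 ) 968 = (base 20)288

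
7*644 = 4508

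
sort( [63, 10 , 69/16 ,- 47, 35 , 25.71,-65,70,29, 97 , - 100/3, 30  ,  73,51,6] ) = [ - 65, - 47, - 100/3,69/16,6,10,25.71,  29,30, 35,  51  ,  63, 70,73,97 ]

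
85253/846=85253/846 = 100.77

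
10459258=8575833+1883425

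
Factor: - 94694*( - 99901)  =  2^1*113^1*419^1*99901^1=9460025294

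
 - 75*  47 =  - 3525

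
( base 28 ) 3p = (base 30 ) 3J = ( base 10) 109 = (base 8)155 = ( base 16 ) 6d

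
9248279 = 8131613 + 1116666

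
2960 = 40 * 74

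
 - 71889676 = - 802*89638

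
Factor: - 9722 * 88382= - 2^2 * 7^1 * 59^1* 107^1 * 4861^1 =- 859249804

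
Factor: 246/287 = 6/7 = 2^1*3^1*7^( - 1)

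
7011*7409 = 51944499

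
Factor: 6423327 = 3^3*237901^1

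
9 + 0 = 9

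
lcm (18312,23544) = 164808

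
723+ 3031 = 3754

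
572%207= 158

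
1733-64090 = -62357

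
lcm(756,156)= 9828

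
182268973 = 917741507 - 735472534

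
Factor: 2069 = 2069^1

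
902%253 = 143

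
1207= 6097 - 4890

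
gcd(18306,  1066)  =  2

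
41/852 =41/852 =0.05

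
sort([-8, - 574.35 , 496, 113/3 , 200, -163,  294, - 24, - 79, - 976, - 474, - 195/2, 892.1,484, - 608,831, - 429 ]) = [  -  976,-608,- 574.35, - 474,-429,-163, - 195/2, - 79,  -  24,-8 , 113/3,200, 294,  484, 496, 831, 892.1]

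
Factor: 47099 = 13^1*3623^1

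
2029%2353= 2029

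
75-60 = 15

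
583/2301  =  583/2301 = 0.25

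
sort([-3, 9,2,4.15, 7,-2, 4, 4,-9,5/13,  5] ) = [ - 9,-3,  -  2,5/13,2, 4,4,4.15, 5,7,9]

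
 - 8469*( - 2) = 16938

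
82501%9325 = 7901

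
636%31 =16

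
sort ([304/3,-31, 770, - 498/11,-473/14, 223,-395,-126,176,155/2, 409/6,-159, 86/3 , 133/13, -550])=[ - 550, - 395,  -  159,  -  126, - 498/11, - 473/14,-31, 133/13, 86/3,  409/6, 155/2, 304/3, 176, 223, 770] 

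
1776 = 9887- 8111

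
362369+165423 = 527792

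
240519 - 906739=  -666220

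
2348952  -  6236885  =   - 3887933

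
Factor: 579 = 3^1*193^1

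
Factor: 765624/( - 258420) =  - 874/295 = - 2^1*5^ ( - 1)*19^1*23^1*59^( - 1 ) 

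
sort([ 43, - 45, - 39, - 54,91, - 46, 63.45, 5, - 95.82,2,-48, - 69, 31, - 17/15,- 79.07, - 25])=[ - 95.82, - 79.07 , - 69 , - 54, - 48, - 46, - 45, - 39, - 25, - 17/15,2, 5, 31, 43, 63.45, 91] 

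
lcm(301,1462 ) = 10234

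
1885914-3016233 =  - 1130319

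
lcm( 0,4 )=0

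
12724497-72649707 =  -59925210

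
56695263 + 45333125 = 102028388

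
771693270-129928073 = 641765197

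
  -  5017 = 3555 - 8572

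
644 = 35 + 609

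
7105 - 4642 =2463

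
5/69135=1/13827 = 0.00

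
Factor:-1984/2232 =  - 2^3*3^(- 2 )=-8/9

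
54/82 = 27/41 = 0.66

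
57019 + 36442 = 93461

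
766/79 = 9 + 55/79  =  9.70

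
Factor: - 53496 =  - 2^3 *3^2 * 743^1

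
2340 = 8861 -6521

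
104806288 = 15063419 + 89742869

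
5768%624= 152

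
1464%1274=190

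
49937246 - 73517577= -23580331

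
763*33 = 25179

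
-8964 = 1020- 9984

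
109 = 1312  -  1203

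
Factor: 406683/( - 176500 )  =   - 2^ ( - 2 )*3^2 * 5^ ( - 3)*73^1*353^(- 1)*619^1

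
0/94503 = 0= 0.00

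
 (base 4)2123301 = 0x26F1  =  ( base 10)9969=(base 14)38c1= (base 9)14606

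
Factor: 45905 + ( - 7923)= 37982=2^1 *7^1 * 2713^1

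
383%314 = 69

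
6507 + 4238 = 10745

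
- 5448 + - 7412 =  - 12860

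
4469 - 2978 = 1491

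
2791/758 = 2791/758 = 3.68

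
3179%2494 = 685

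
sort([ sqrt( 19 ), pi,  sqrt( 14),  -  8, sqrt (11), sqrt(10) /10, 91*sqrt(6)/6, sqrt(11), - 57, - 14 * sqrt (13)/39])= [-57,-8, - 14*sqrt(13) /39, sqrt(10)/10, pi, sqrt(11 ), sqrt(11),sqrt( 14 ),sqrt(19),91 * sqrt ( 6 ) /6] 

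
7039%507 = 448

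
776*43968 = 34119168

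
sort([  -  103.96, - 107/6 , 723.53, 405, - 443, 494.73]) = [ - 443, - 103.96, - 107/6, 405, 494.73,  723.53 ] 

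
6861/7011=2287/2337 = 0.98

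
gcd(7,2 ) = 1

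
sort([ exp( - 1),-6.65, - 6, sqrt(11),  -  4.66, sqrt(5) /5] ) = [ - 6.65, - 6 ,- 4.66, exp( - 1), sqrt( 5) /5, sqrt( 11) ] 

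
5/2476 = 5/2476 = 0.00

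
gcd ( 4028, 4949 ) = 1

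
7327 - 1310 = 6017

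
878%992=878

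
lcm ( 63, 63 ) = 63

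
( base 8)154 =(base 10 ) 108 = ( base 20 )58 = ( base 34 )36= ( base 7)213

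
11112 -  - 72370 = 83482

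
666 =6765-6099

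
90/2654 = 45/1327 = 0.03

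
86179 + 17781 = 103960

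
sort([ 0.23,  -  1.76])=[ - 1.76, 0.23]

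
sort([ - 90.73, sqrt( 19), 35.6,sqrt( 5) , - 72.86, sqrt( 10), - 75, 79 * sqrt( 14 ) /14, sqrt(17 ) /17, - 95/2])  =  [ - 90.73, -75  ,-72.86,- 95/2,sqrt( 17 )/17, sqrt(5),sqrt( 10), sqrt( 19), 79*sqrt(14) /14, 35.6 ] 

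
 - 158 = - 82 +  - 76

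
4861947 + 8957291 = 13819238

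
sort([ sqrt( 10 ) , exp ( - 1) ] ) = [exp( - 1),sqrt( 10 ) ]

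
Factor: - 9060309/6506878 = -2^( - 1 )*3^3*7^ ( - 1 )*335567^1*464777^( - 1)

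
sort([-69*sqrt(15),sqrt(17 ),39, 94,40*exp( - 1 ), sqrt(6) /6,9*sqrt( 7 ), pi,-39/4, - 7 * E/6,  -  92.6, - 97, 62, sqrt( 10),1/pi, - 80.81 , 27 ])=[ - 69*sqrt(15 ), - 97,  -  92.6,  -  80.81,  -  39/4, - 7*E/6,1/pi,sqrt(6 ) /6 , pi,sqrt(10) , sqrt(17 ),40*exp (-1),9*sqrt(7 ),27, 39, 62,  94]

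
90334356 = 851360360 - 761026004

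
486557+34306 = 520863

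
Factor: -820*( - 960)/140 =39360/7= 2^6 * 3^1 * 5^1 * 7^( - 1)*41^1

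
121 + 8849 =8970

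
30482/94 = 15241/47 =324.28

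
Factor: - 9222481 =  - 47^1*317^1*619^1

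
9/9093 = 3/3031 =0.00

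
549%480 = 69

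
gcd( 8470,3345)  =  5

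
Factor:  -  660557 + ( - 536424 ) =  - 1196981 = - 19^1*73^1*863^1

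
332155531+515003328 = 847158859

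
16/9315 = 16/9315 = 0.00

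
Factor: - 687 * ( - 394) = 2^1*3^1*197^1 * 229^1  =  270678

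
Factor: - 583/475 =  - 5^ ( - 2 )*11^1 * 19^( - 1)* 53^1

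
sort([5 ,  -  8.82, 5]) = [ - 8.82,  5, 5 ] 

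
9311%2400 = 2111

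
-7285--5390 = - 1895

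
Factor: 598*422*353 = 2^2 * 13^1*  23^1*211^1*353^1=89081668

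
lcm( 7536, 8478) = 67824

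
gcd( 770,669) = 1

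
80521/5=16104 + 1/5 =16104.20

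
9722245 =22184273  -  12462028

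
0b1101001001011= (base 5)203411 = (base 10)6731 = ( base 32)6ib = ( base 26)9on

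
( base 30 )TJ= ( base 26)185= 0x379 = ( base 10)889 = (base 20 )249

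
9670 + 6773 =16443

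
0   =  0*805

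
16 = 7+9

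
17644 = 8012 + 9632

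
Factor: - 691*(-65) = 5^1*13^1*691^1=44915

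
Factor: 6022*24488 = 147466736 = 2^4 * 3011^1  *3061^1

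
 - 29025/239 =-122  +  133/239 = - 121.44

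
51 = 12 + 39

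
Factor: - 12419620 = - 2^2 *5^1*620981^1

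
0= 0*952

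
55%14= 13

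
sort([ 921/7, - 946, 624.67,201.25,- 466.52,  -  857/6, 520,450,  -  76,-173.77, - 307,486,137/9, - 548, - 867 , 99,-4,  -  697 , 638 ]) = [ - 946, - 867, - 697, - 548, - 466.52, -307, - 173.77,-857/6, - 76, - 4,137/9 , 99,921/7, 201.25, 450, 486,520,624.67,638 ]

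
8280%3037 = 2206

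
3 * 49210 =147630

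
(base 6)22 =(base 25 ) e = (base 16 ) e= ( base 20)e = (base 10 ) 14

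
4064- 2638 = 1426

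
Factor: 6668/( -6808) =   -  2^( - 1)*23^( - 1 ) * 37^ ( - 1) * 1667^1  =  -1667/1702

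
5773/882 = 6 + 481/882 = 6.55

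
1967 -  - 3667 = 5634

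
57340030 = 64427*890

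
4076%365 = 61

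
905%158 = 115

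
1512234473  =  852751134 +659483339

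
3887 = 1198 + 2689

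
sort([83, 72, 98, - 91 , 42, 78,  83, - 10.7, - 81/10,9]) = [ - 91, - 10.7, - 81/10,9,42 , 72,78, 83, 83, 98]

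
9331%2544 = 1699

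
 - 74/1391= - 74/1391 = - 0.05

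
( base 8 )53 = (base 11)3A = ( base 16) 2b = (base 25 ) 1I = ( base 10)43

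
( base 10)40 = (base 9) 44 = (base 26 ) 1E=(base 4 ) 220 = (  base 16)28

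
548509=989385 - 440876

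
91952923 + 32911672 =124864595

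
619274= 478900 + 140374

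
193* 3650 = 704450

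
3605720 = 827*4360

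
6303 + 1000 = 7303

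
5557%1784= 205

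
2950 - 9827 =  - 6877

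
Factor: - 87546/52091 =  - 2^1*3^1*13^( - 1)*4007^( - 1)*14591^1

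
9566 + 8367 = 17933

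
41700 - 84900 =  -43200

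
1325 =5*265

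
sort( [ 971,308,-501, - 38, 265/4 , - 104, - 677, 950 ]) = [ - 677, - 501,  -  104,-38,265/4, 308 , 950,  971 ] 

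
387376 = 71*5456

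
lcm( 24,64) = 192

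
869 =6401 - 5532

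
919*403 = 370357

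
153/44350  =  153/44350 =0.00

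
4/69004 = 1/17251 = 0.00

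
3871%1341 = 1189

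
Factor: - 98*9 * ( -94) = 2^2*3^2*7^2*47^1 = 82908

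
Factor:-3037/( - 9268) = 2^( - 2 )*7^( - 1)*331^( - 1)*3037^1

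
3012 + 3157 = 6169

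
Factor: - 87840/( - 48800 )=9/5=3^2*5^( - 1)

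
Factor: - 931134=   -  2^1*3^1*311^1*499^1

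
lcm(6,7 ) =42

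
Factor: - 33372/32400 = -103/100= - 2^(-2) * 5^(-2) * 103^1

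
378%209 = 169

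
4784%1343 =755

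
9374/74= 126 + 25/37=126.68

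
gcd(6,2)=2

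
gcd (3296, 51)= 1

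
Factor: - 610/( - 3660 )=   1/6 = 2^( - 1)*3^( - 1) 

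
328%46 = 6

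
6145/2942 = 6145/2942 =2.09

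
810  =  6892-6082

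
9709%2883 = 1060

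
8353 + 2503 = 10856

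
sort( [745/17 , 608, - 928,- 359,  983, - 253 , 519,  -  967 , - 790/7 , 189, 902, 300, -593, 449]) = [ - 967,-928, - 593, - 359, - 253, - 790/7, 745/17, 189, 300, 449,519,  608,902, 983 ]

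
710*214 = 151940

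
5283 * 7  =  36981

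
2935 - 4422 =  - 1487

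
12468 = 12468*1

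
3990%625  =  240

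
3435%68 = 35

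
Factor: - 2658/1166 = - 3^1*11^ (- 1)*53^ ( - 1)*443^1 = - 1329/583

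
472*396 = 186912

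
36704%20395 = 16309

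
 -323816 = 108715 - 432531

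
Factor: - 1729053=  - 3^3 * 17^1 * 3767^1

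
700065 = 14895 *47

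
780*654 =510120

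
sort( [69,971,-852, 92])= [ - 852,69, 92, 971] 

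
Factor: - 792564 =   -  2^2*3^1*66047^1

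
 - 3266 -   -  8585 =5319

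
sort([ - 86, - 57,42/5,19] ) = [ - 86 , - 57, 42/5, 19]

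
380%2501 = 380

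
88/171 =88/171 = 0.51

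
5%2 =1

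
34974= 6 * 5829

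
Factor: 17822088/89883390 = 2970348/14980565 = 2^2*3^1 * 5^( - 1)*247529^1 * 2996113^(  -  1 )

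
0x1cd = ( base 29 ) fq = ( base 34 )DJ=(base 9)562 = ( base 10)461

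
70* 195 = 13650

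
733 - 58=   675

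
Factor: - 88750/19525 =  - 2^1*5^2*11^( - 1)  =  - 50/11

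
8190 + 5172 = 13362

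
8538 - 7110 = 1428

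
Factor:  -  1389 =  - 3^1* 463^1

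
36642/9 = 12214/3  =  4071.33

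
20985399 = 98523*213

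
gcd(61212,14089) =1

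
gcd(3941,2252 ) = 563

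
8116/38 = 213 + 11/19=213.58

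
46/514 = 23/257= 0.09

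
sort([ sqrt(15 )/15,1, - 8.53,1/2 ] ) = [ - 8.53,sqrt(15)/15, 1/2,  1 ]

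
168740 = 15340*11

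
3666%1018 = 612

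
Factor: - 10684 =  - 2^2*2671^1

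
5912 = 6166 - 254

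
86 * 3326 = 286036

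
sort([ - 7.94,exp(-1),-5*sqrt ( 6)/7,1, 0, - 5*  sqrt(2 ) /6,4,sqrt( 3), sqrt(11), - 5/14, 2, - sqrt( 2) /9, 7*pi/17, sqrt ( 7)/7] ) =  [ - 7.94, - 5*sqrt( 6)/7,-5*sqrt(2 )/6, -5/14,-sqrt( 2)/9,  0, exp ( - 1 ), sqrt(7 ) /7,1, 7*pi/17, sqrt( 3), 2,  sqrt(11), 4 ] 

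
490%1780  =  490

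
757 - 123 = 634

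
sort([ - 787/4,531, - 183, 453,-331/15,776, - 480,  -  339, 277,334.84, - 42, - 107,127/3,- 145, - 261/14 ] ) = [ - 480,  -  339, - 787/4 , - 183, - 145, - 107, - 42, -331/15, - 261/14, 127/3,277, 334.84,453 , 531,776]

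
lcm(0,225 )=0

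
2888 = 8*361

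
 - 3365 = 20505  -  23870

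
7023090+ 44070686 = 51093776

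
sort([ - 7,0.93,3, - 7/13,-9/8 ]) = [ -7, - 9/8, - 7/13, 0.93,3] 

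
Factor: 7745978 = 2^1*1523^1 * 2543^1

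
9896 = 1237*8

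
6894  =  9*766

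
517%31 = 21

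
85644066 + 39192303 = 124836369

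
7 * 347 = 2429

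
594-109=485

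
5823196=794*7334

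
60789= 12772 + 48017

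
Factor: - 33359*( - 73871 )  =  2464262689 = 7^1*61^1*173^1*33359^1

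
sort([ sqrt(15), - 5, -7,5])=[ - 7, - 5, sqrt(15 ),5]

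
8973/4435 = 2 + 103/4435 = 2.02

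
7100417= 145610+6954807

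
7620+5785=13405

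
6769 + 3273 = 10042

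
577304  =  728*793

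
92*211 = 19412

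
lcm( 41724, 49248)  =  3004128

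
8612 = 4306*2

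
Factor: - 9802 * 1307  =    -  12811214=- 2^1*13^2*29^1*1307^1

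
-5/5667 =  - 1+5662/5667= -0.00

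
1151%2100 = 1151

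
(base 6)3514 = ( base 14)43c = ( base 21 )1IJ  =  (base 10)838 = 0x346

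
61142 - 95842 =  - 34700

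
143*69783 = 9978969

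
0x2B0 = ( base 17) 268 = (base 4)22300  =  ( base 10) 688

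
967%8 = 7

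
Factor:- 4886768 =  - 2^4*305423^1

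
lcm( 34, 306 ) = 306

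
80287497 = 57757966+22529531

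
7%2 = 1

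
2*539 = 1078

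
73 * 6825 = 498225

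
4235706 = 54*78439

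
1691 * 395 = 667945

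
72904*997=72685288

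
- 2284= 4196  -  6480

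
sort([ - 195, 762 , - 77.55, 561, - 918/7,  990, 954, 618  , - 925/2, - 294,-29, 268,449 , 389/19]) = [ - 925/2, - 294  , - 195,-918/7, - 77.55, - 29, 389/19,268,449, 561, 618,762,954,990 ]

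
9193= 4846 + 4347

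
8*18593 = 148744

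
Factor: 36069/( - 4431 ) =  - 7^( - 1 )*11^1*211^( - 1)*1093^1  =  - 12023/1477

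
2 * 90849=181698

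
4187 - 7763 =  - 3576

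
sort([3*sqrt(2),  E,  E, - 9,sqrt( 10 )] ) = [ - 9,  E, E,sqrt(10),3*sqrt( 2 ) ] 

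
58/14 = 29/7 = 4.14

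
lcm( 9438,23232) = 302016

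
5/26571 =5/26571 = 0.00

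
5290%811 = 424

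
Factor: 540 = 2^2 *3^3*5^1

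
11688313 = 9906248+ 1782065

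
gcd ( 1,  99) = 1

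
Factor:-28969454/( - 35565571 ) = 2^1 * 29^ (  -  1)*659^( - 1)*1861^( -1)*14484727^1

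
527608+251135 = 778743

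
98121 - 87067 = 11054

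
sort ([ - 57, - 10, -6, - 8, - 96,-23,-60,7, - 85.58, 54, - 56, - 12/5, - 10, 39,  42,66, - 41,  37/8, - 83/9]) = [ - 96,  -  85.58, - 60, - 57, -56, - 41, - 23, - 10,-10,-83/9, -8, - 6, - 12/5,37/8,  7,39, 42 , 54, 66]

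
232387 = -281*( - 827 ) 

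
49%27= 22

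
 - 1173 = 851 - 2024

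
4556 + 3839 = 8395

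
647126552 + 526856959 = 1173983511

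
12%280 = 12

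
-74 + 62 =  - 12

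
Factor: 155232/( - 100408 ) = -2^2*3^2*7^1*163^( - 1 ) = - 252/163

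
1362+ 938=2300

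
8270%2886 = 2498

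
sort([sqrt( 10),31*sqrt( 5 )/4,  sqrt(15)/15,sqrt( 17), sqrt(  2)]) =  [ sqrt( 15) /15,  sqrt ( 2 ) , sqrt( 10 ),  sqrt( 17),31*sqrt(5) /4 ]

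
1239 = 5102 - 3863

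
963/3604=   963/3604  =  0.27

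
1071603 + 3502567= 4574170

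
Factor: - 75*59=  - 3^1 * 5^2 * 59^1 =- 4425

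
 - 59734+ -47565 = -107299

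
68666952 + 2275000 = 70941952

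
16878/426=39 + 44/71 = 39.62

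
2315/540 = 463/108 = 4.29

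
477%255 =222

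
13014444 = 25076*519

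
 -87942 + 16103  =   - 71839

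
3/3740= 3/3740 = 0.00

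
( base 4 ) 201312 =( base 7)6213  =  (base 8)4166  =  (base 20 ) 586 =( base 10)2166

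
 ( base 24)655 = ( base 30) 3tb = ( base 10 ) 3581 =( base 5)103311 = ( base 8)6775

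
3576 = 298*12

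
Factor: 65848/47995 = 2^3*5^( - 1)*29^( - 1)*331^(-1)*8231^1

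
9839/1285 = 7+844/1285 = 7.66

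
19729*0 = 0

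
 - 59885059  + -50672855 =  - 110557914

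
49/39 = 1 + 10/39=1.26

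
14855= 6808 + 8047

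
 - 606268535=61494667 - 667763202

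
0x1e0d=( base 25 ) c7i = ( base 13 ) 366A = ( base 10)7693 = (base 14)2b37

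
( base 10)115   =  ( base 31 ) 3m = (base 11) a5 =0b1110011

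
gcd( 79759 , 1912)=1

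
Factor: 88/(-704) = -1/8 = -2^( - 3)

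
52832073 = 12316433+40515640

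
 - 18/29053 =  - 1+29035/29053= - 0.00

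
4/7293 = 4/7293 = 0.00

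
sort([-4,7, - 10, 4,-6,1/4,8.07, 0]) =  [ - 10, - 6, - 4, 0 , 1/4, 4, 7, 8.07]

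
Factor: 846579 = 3^1*31^1*9103^1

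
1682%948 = 734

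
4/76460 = 1/19115 =0.00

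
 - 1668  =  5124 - 6792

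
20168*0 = 0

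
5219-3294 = 1925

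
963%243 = 234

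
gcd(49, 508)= 1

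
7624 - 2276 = 5348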